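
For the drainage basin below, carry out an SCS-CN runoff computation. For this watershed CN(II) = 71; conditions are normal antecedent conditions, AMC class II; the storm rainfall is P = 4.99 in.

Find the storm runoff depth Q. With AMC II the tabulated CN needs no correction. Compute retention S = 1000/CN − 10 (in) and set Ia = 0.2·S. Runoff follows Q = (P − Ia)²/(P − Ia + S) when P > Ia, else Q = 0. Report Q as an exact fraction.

CN(II) = 71; AMC II needs no correction.
S = 1000/71 − 10 = 290/71 in ≈ 4.085 in
Ia = 0.2·(290/71) = 58/71 in ≈ 0.817 in
P − Ia = 4.990 − 0.817 = 29629/7100 ≈ 4.173 in (> 0, runoff occurs)
Q: (29629/7100)² ÷ (58629/7100) = 877877641/416265900 in (≈ 2.109 in)

Q = 877877641/416265900 in ≈ 2.109 in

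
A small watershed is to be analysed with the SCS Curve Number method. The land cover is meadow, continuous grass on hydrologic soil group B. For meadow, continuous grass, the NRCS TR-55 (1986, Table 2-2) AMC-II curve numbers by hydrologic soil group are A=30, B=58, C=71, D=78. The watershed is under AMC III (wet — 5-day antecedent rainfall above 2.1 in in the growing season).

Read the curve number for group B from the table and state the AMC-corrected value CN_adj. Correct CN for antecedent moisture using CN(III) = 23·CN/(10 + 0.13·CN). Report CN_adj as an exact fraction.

NRCS table: meadow, continuous grass, soil group B → CN(II) = 58
Wet (AMC III): CN(III) = 23·58/(10 + 0.13·58) = 1334/(877/50) = 66700/877 ≈ 76.055

CN_adj = 66700/877 ≈ 76.055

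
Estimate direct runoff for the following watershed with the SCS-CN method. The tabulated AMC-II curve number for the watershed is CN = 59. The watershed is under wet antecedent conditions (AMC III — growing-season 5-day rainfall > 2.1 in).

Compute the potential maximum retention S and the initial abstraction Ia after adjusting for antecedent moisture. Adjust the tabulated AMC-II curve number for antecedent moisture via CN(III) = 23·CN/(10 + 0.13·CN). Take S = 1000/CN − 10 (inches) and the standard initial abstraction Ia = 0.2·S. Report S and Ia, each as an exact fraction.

Wet (AMC III): CN(III) = 23·59/(10 + 0.13·59) = 1357/(1767/100) = 135700/1767 ≈ 76.797
Max retention: S = 1000/(135700/1767) − 10 = 4100/1357 in (≈ 3.021 in)
Initial abstraction Ia = S/5 = (4100/1357)/5 = 820/1357 ≈ 0.604 in

S = 4100/1357 in ≈ 3.021 in; Ia = 820/1357 in ≈ 0.604 in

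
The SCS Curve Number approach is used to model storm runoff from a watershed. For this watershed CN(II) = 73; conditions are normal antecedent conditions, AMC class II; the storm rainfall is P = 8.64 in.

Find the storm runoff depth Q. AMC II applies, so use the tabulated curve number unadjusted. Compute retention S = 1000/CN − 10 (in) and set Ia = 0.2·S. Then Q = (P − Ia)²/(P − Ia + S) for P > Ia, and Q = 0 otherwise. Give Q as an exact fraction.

Average conditions: CN = 73 (no AMC adjustment).
Max retention: S = 1000/73 − 10 = 270/73 in (≈ 3.699 in)
Ia = 0.2·(270/73) = 54/73 in ≈ 0.740 in
Excess rainfall: 8.640 − 0.740 = 7.900 in; P > Ia so Q > 0
Runoff Q = (P−Ia)²/(P−Ia+S) = (7.900)²/(7.900+3.699) = 1924803/357700 ≈ 5.381 in

Q = 1924803/357700 in ≈ 5.381 in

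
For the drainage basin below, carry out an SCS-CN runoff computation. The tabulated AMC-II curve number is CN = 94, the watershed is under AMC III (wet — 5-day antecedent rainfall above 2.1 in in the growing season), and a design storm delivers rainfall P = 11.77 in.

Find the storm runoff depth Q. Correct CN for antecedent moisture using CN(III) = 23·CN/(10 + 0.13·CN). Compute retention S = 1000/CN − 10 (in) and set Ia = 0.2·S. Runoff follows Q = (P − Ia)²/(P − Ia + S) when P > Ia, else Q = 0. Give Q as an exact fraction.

Q = 1603609397569/140134029700 in ≈ 11.443 in

CN(III) from CN(II)=94: (23·94)/(10 + 0.13·94) = 108100/1111 ≈ 97.300
Max retention: S = 1000/(108100/1111) − 10 = 300/1081 in (≈ 0.278 in)
Ia = 0.2·(300/1081) = 60/1081 in ≈ 0.056 in
Since P=11.770 > Ia=0.056: effective rainfall P−Ia = 1266337/108100 in
Q: (1266337/108100)² ÷ (1296337/108100) = 1603609397569/140134029700 in (≈ 11.443 in)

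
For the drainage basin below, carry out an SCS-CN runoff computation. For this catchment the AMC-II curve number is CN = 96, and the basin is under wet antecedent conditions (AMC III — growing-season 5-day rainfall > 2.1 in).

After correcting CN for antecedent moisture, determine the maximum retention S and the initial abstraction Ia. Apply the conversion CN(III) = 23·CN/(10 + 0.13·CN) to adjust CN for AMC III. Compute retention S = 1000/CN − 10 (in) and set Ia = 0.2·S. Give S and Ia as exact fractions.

S = 25/138 in ≈ 0.181 in; Ia = 5/138 in ≈ 0.036 in

Wet (AMC III): CN(III) = 23·96/(10 + 0.13·96) = 2208/(562/25) = 27600/281 ≈ 98.221
S = 1000/(27600/281) − 10 = 25/138 in ≈ 0.181 in
Ia = 0.2S: 0.2·0.181 = 0.036 in (exactly 5/138)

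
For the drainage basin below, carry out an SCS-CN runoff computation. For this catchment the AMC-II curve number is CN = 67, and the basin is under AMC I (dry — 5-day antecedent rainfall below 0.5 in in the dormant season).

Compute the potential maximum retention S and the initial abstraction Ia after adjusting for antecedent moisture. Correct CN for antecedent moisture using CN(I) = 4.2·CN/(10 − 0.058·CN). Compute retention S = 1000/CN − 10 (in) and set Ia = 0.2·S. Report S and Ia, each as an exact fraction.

S = 5500/469 in ≈ 11.727 in; Ia = 1100/469 in ≈ 2.345 in

CN(I) from CN(II)=67: (4.2·67)/(10 − 0.058·67) = 46900/1019 ≈ 46.026
Max retention: S = 1000/(46900/1019) − 10 = 5500/469 in (≈ 11.727 in)
Ia = 0.2·(5500/469) = 1100/469 in ≈ 2.345 in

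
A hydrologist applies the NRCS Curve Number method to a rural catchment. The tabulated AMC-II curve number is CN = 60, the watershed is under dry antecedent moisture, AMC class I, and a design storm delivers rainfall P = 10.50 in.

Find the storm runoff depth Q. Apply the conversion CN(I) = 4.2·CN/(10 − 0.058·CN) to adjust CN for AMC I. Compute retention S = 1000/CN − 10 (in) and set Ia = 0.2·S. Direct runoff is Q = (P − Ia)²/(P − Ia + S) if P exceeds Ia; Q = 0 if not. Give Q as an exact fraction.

Dry (AMC I): CN(I) = 4.2·60/(10 − 0.058·60) = 252/(163/25) = 6300/163 ≈ 38.650
Retention S: 1000/CN − 10 with CN=38.650 → S = 1000/63 ≈ 15.873 in
Ia = 0.2·(1000/63) = 200/63 in ≈ 3.175 in
P − Ia = 10.500 − 3.175 = 923/126 ≈ 7.325 in (> 0, runoff occurs)
Q: (923/126)² ÷ (2923/126) = 851929/368298 in (≈ 2.313 in)

Q = 851929/368298 in ≈ 2.313 in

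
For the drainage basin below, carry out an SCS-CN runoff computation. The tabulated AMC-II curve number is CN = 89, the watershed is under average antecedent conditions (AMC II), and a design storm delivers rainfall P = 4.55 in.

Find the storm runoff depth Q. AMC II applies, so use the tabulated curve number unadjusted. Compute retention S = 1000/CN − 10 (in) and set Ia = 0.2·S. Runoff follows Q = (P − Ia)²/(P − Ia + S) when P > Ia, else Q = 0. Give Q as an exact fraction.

Q = 58660281/17549020 in ≈ 3.343 in

CN(II) = 89; AMC II needs no correction.
Retention S: 1000/CN − 10 with CN=89.000 → S = 110/89 ≈ 1.236 in
Initial abstraction Ia = S/5 = (110/89)/5 = 22/89 ≈ 0.247 in
Since P=4.550 > Ia=0.247: effective rainfall P−Ia = 7659/1780 in
Q: (7659/1780)² ÷ (9859/1780) = 58660281/17549020 in (≈ 3.343 in)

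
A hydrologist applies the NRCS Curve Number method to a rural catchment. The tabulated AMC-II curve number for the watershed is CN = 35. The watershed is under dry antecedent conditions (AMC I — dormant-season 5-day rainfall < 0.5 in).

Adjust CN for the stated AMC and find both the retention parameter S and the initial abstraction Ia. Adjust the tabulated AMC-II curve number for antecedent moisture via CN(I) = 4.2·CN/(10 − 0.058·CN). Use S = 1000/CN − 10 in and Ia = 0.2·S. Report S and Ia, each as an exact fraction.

CN(I) from CN(II)=35: (4.2·35)/(10 − 0.058·35) = 14700/797 ≈ 18.444
Retention S: 1000/CN − 10 with CN=18.444 → S = 6500/147 ≈ 44.218 in
Ia = 0.2S: 0.2·44.218 = 8.844 in (exactly 1300/147)

S = 6500/147 in ≈ 44.218 in; Ia = 1300/147 in ≈ 8.844 in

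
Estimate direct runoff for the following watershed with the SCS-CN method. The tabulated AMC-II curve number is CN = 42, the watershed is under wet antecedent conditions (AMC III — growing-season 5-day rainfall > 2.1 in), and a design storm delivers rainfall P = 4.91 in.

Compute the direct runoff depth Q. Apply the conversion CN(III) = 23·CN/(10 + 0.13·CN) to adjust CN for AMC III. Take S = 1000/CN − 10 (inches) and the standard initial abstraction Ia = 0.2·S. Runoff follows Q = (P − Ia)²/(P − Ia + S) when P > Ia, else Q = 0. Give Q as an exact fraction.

Q = 32095797409/22660089900 in ≈ 1.416 in

CN(III) from CN(II)=42: (23·42)/(10 + 0.13·42) = 48300/773 ≈ 62.484
S = 1000/(48300/773) − 10 = 2900/483 in ≈ 6.004 in
Ia = 0.2S: 0.2·6.004 = 1.201 in (exactly 580/483)
Excess rainfall: 4.910 − 1.201 = 3.709 in; P > Ia so Q > 0
Runoff Q = (P−Ia)²/(P−Ia+S) = (3.709)²/(3.709+6.004) = 32095797409/22660089900 ≈ 1.416 in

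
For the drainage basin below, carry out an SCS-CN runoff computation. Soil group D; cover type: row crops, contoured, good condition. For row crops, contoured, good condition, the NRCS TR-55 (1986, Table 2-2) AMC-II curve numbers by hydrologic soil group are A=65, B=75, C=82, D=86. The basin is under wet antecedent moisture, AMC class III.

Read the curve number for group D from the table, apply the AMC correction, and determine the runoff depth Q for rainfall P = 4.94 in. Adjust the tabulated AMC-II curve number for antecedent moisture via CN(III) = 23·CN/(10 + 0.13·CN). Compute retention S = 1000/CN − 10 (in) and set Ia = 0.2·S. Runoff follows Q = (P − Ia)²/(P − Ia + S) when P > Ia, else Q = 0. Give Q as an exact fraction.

Q = 56303222089/13464394350 in ≈ 4.182 in

NRCS table: row crops, contoured, good condition, soil group D → CN(II) = 86
CN(III) from CN(II)=86: (23·86)/(10 + 0.13·86) = 98900/1059 ≈ 93.390
Retention S: 1000/CN − 10 with CN=93.390 → S = 700/989 ≈ 0.708 in
Ia = 0.2S: 0.2·0.708 = 0.142 in (exactly 140/989)
Excess rainfall: 4.940 − 0.142 = 4.798 in; P > Ia so Q > 0
Runoff Q = (P−Ia)²/(P−Ia+S) = (4.798)²/(4.798+0.708) = 56303222089/13464394350 ≈ 4.182 in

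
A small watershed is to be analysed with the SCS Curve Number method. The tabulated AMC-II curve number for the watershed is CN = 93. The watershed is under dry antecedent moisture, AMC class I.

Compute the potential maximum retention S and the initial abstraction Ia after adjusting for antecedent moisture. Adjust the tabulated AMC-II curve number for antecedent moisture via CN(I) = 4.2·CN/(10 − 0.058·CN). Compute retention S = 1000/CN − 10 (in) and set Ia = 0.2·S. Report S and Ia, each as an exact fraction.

S = 500/279 in ≈ 1.792 in; Ia = 100/279 in ≈ 0.358 in

Dry (AMC I): CN(I) = 4.2·93/(10 − 0.058·93) = (1953/5)/(2303/500) = 27900/329 ≈ 84.802
S = 1000/(27900/329) − 10 = 500/279 in ≈ 1.792 in
Ia = 0.2S: 0.2·1.792 = 0.358 in (exactly 100/279)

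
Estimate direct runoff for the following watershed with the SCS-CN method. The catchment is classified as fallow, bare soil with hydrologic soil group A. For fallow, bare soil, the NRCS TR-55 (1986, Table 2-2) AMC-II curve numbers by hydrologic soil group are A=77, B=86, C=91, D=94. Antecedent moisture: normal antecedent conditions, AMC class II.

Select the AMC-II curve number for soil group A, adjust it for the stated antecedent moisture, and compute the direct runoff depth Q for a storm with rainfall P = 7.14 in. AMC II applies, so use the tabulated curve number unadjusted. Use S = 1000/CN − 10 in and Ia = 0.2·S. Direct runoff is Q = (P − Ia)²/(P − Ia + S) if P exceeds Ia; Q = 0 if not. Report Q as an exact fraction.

Q = 634485721/141252650 in ≈ 4.492 in

NRCS table: fallow, bare soil, soil group A → CN(II) = 77
Average conditions: CN = 77 (no AMC adjustment).
Retention S: 1000/CN − 10 with CN=77.000 → S = 230/77 ≈ 2.987 in
Initial abstraction Ia = S/5 = (230/77)/5 = 46/77 ≈ 0.597 in
Since P=7.140 > Ia=0.597: effective rainfall P−Ia = 25189/3850 in
Q: (25189/3850)² ÷ (36689/3850) = 634485721/141252650 in (≈ 4.492 in)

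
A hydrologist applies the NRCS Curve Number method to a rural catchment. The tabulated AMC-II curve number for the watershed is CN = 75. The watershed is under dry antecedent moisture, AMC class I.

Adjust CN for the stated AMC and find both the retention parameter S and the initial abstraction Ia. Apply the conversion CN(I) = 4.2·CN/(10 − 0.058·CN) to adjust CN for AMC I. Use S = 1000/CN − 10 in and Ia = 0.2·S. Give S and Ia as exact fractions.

Adjust CN=75 to AMC I: 4.2·75/(10 − 0.058·75) → 315 ÷ (113/20) = 6300/113 ≈ 55.752
Max retention: S = 1000/(6300/113) − 10 = 500/63 in (≈ 7.937 in)
Ia = 0.2·(500/63) = 100/63 in ≈ 1.587 in

S = 500/63 in ≈ 7.937 in; Ia = 100/63 in ≈ 1.587 in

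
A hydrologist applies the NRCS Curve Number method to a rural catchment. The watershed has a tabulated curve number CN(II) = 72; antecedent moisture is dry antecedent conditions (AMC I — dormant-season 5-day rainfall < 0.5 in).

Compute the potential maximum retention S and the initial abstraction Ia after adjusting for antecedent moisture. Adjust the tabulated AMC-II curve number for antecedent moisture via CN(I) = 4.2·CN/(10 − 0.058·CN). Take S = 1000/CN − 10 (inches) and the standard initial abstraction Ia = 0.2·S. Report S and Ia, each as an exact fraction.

CN(I) from CN(II)=72: (4.2·72)/(10 − 0.058·72) = 675/13 ≈ 51.923
Retention S: 1000/CN − 10 with CN=51.923 → S = 250/27 ≈ 9.259 in
Ia = 0.2·(250/27) = 50/27 in ≈ 1.852 in

S = 250/27 in ≈ 9.259 in; Ia = 50/27 in ≈ 1.852 in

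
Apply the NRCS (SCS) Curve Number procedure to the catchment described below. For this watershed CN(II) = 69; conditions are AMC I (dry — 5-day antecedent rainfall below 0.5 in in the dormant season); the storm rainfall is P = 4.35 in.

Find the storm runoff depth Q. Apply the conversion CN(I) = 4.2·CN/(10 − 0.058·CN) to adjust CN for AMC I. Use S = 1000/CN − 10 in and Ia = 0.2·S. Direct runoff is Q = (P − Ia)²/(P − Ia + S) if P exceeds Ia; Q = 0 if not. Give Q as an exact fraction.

Q = 4104067969/10840345740 in ≈ 0.379 in

Adjust CN=69 to AMC I: 4.2·69/(10 − 0.058·69) → (1449/5) ÷ (2999/500) = 144900/2999 ≈ 48.316
Retention S: 1000/CN − 10 with CN=48.316 → S = 15500/1449 ≈ 10.697 in
Ia = 0.2·(15500/1449) = 3100/1449 in ≈ 2.139 in
Since P=4.350 > Ia=2.139: effective rainfall P−Ia = 64063/28980 in
Q: (64063/28980)² ÷ (374063/28980) = 4104067969/10840345740 in (≈ 0.379 in)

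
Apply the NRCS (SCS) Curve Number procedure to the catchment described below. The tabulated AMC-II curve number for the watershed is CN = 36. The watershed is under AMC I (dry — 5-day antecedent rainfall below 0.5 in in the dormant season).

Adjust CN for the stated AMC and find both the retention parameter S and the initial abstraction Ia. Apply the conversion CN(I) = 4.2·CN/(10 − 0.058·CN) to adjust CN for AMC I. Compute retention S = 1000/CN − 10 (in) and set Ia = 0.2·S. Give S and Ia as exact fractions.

CN(I) from CN(II)=36: (4.2·36)/(10 − 0.058·36) = 18900/989 ≈ 19.110
Retention S: 1000/CN − 10 with CN=19.110 → S = 8000/189 ≈ 42.328 in
Initial abstraction Ia = S/5 = (8000/189)/5 = 1600/189 ≈ 8.466 in

S = 8000/189 in ≈ 42.328 in; Ia = 1600/189 in ≈ 8.466 in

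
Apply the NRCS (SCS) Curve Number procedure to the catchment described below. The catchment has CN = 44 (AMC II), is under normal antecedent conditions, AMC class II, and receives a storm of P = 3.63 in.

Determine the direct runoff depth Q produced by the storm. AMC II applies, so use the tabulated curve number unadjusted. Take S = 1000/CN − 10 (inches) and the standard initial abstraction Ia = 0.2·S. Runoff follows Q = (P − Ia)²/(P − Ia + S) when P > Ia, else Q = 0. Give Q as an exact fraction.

Q = 1423249/16712300 in ≈ 0.085 in

AMC II — tabulated CN = 44 applies directly.
Retention S: 1000/CN − 10 with CN=44.000 → S = 140/11 ≈ 12.727 in
Ia = 0.2·(140/11) = 28/11 in ≈ 2.545 in
P − Ia = 3.630 − 2.545 = 1193/1100 ≈ 1.085 in (> 0, runoff occurs)
Q = (1193/1100)²/((1193/1100) + 140/11) = (1423249/1210000)/(15193/1100) = 1423249/16712300 in ≈ 0.085 in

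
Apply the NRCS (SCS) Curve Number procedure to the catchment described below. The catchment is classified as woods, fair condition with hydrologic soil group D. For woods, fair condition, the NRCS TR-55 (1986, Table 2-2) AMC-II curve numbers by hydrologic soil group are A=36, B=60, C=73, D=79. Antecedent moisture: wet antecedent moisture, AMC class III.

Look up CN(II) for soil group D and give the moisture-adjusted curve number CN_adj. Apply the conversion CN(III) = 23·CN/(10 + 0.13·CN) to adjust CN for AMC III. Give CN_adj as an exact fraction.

CN_adj = 181700/2027 ≈ 89.640

NRCS table: woods, fair condition, soil group D → CN(II) = 79
CN(III) from CN(II)=79: (23·79)/(10 + 0.13·79) = 181700/2027 ≈ 89.640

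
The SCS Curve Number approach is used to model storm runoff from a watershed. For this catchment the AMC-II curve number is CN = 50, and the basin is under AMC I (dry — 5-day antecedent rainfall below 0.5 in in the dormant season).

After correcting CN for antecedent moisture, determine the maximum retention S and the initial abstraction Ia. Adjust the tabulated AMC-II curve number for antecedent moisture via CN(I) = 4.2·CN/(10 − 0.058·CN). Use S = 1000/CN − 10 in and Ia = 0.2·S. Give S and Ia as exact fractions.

Adjust CN=50 to AMC I: 4.2·50/(10 − 0.058·50) → 210 ÷ (71/10) = 2100/71 ≈ 29.577
Max retention: S = 1000/(2100/71) − 10 = 500/21 in (≈ 23.810 in)
Initial abstraction Ia = S/5 = (500/21)/5 = 100/21 ≈ 4.762 in

S = 500/21 in ≈ 23.810 in; Ia = 100/21 in ≈ 4.762 in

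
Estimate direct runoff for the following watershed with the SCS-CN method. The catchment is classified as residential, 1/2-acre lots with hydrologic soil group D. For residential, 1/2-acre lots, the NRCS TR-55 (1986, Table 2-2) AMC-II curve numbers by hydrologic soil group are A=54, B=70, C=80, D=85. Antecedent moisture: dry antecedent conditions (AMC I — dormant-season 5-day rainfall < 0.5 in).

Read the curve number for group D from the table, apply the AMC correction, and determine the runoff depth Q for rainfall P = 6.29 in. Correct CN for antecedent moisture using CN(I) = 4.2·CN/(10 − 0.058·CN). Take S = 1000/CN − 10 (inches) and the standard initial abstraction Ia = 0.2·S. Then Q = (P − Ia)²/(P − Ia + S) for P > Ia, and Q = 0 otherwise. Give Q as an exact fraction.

Q = 4205652201/1366726900 in ≈ 3.077 in

NRCS table: residential, 1/2-acre lots, soil group D → CN(II) = 85
Adjust CN=85 to AMC I: 4.2·85/(10 − 0.058·85) → 357 ÷ (507/100) = 11900/169 ≈ 70.414
Max retention: S = 1000/(11900/169) − 10 = 500/119 in (≈ 4.202 in)
Initial abstraction Ia = S/5 = (500/119)/5 = 100/119 ≈ 0.840 in
Excess rainfall: 6.290 − 0.840 = 5.450 in; P > Ia so Q > 0
Q: (64851/11900)² ÷ (114851/11900) = 4205652201/1366726900 in (≈ 3.077 in)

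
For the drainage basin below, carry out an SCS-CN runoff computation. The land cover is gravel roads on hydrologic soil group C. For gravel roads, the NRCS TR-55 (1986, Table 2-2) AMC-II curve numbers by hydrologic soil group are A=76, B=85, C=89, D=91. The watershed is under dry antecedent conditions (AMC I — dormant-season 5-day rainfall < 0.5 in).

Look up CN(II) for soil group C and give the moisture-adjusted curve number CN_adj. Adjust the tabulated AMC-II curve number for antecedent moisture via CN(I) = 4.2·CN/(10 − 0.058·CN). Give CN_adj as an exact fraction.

CN_adj = 186900/2419 ≈ 77.263

NRCS table: gravel roads, soil group C → CN(II) = 89
Adjust CN=89 to AMC I: 4.2·89/(10 − 0.058·89) → (1869/5) ÷ (2419/500) = 186900/2419 ≈ 77.263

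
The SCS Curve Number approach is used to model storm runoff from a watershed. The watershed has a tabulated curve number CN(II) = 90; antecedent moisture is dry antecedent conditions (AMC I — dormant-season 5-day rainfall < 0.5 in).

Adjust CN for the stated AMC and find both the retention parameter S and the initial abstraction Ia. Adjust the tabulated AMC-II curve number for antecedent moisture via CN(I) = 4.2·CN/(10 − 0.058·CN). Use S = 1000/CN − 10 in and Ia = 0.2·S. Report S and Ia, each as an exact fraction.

S = 500/189 in ≈ 2.646 in; Ia = 100/189 in ≈ 0.529 in

CN(I) from CN(II)=90: (4.2·90)/(10 − 0.058·90) = 18900/239 ≈ 79.079
Max retention: S = 1000/(18900/239) − 10 = 500/189 in (≈ 2.646 in)
Initial abstraction Ia = S/5 = (500/189)/5 = 100/189 ≈ 0.529 in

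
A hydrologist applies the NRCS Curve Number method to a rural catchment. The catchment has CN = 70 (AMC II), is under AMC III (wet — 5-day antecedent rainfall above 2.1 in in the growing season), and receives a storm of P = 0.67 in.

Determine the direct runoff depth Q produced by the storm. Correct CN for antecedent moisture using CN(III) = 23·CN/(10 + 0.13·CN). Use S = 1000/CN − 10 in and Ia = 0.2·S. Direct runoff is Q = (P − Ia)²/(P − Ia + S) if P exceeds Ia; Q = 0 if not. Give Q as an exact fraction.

CN(III) from CN(II)=70: (23·70)/(10 + 0.13·70) = 16100/191 ≈ 84.293
S = 1000/(16100/191) − 10 = 300/161 in ≈ 1.863 in
Initial abstraction Ia = S/5 = (300/161)/5 = 60/161 ≈ 0.373 in
Since P=0.670 > Ia=0.373: effective rainfall P−Ia = 4787/16100 in
Runoff Q = (P−Ia)²/(P−Ia+S) = (0.297)²/(0.297+1.863) = 22915369/560070700 ≈ 0.041 in

Q = 22915369/560070700 in ≈ 0.041 in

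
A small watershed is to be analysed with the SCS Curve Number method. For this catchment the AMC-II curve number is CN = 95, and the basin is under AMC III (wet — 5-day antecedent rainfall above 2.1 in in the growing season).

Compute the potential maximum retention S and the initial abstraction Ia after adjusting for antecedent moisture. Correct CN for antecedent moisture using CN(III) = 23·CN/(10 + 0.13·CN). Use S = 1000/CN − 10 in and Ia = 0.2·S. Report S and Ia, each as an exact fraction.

S = 100/437 in ≈ 0.229 in; Ia = 20/437 in ≈ 0.046 in

Wet (AMC III): CN(III) = 23·95/(10 + 0.13·95) = 2185/(447/20) = 43700/447 ≈ 97.763
Retention S: 1000/CN − 10 with CN=97.763 → S = 100/437 ≈ 0.229 in
Ia = 0.2·(100/437) = 20/437 in ≈ 0.046 in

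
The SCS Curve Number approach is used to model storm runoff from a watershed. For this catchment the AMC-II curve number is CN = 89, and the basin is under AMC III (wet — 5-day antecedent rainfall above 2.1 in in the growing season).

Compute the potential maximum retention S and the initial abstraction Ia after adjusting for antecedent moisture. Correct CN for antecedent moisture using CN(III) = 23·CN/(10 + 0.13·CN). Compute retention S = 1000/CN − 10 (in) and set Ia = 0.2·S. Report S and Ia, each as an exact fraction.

S = 1100/2047 in ≈ 0.537 in; Ia = 220/2047 in ≈ 0.107 in

Adjust CN=89 to AMC III: 23·89/(10 + 0.13·89) → 2047 ÷ (2157/100) = 204700/2157 ≈ 94.900
Max retention: S = 1000/(204700/2157) − 10 = 1100/2047 in (≈ 0.537 in)
Ia = 0.2S: 0.2·0.537 = 0.107 in (exactly 220/2047)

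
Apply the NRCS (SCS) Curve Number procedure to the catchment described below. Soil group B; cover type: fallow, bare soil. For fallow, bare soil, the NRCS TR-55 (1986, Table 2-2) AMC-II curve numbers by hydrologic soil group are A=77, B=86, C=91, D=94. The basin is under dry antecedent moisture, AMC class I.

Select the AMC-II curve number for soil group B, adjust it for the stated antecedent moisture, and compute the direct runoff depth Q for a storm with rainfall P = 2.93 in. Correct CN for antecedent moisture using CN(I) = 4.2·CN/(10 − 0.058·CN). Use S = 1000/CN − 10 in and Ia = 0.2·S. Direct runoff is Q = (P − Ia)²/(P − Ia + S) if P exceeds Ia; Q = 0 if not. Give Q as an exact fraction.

Q = 772673209/1003581300 in ≈ 0.770 in

NRCS table: fallow, bare soil, soil group B → CN(II) = 86
Dry (AMC I): CN(I) = 4.2·86/(10 − 0.058·86) = (1806/5)/(1253/250) = 12900/179 ≈ 72.067
Max retention: S = 1000/(12900/179) − 10 = 500/129 in (≈ 3.876 in)
Initial abstraction Ia = S/5 = (500/129)/5 = 100/129 ≈ 0.775 in
Since P=2.930 > Ia=0.775: effective rainfall P−Ia = 27797/12900 in
Runoff Q = (P−Ia)²/(P−Ia+S) = (2.155)²/(2.155+3.876) = 772673209/1003581300 ≈ 0.770 in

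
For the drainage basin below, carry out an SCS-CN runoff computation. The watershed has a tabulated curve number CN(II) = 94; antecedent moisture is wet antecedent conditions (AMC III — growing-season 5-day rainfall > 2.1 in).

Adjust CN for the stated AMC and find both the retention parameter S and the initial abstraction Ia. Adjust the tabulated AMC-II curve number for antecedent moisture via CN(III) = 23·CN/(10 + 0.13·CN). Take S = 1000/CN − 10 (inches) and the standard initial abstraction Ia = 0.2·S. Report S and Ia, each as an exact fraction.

S = 300/1081 in ≈ 0.278 in; Ia = 60/1081 in ≈ 0.056 in

Wet (AMC III): CN(III) = 23·94/(10 + 0.13·94) = 2162/(1111/50) = 108100/1111 ≈ 97.300
Max retention: S = 1000/(108100/1111) − 10 = 300/1081 in (≈ 0.278 in)
Ia = 0.2S: 0.2·0.278 = 0.056 in (exactly 60/1081)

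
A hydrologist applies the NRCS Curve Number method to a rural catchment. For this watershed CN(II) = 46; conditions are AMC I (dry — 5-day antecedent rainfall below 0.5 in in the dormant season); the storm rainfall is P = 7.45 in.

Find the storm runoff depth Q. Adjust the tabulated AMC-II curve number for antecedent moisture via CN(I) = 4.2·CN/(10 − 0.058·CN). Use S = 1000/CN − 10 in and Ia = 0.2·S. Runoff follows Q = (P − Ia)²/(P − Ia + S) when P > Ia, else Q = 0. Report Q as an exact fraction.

Q = 35868121/309084580 in ≈ 0.116 in

CN(I) from CN(II)=46: (4.2·46)/(10 − 0.058·46) = 16100/611 ≈ 26.350
S = 1000/(16100/611) − 10 = 4500/161 in ≈ 27.950 in
Ia = 0.2·(4500/161) = 900/161 in ≈ 5.590 in
Excess rainfall: 7.450 − 5.590 = 1.860 in; P > Ia so Q > 0
Q = (5989/3220)²/((5989/3220) + 4500/161) = (35868121/10368400)/(95989/3220) = 35868121/309084580 in ≈ 0.116 in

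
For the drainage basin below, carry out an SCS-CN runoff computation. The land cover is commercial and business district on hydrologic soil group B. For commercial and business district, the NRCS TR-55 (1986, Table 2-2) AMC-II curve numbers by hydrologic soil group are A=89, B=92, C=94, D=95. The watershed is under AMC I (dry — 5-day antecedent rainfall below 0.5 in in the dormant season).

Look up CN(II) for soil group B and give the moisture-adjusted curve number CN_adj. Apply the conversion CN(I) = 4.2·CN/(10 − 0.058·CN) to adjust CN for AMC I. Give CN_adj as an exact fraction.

NRCS table: commercial and business district, soil group B → CN(II) = 92
Adjust CN=92 to AMC I: 4.2·92/(10 − 0.058·92) → (1932/5) ÷ (583/125) = 48300/583 ≈ 82.847

CN_adj = 48300/583 ≈ 82.847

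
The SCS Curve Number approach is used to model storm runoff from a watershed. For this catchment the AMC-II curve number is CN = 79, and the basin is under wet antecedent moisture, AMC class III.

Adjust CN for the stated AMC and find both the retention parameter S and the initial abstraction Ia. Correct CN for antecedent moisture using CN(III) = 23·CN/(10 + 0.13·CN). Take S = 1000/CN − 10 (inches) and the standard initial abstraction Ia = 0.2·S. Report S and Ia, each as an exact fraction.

S = 2100/1817 in ≈ 1.156 in; Ia = 420/1817 in ≈ 0.231 in

Adjust CN=79 to AMC III: 23·79/(10 + 0.13·79) → 1817 ÷ (2027/100) = 181700/2027 ≈ 89.640
S = 1000/(181700/2027) − 10 = 2100/1817 in ≈ 1.156 in
Initial abstraction Ia = S/5 = (2100/1817)/5 = 420/1817 ≈ 0.231 in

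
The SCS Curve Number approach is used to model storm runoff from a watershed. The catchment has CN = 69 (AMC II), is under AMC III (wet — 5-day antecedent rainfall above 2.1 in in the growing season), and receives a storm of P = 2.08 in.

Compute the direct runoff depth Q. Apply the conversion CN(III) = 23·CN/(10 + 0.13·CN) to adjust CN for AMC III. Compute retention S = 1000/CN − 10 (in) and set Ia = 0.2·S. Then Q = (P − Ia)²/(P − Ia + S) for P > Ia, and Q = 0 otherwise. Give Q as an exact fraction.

Adjust CN=69 to AMC III: 23·69/(10 + 0.13·69) → 1587 ÷ (1897/100) = 158700/1897 ≈ 83.658
Max retention: S = 1000/(158700/1897) − 10 = 3100/1587 in (≈ 1.953 in)
Ia = 0.2S: 0.2·1.953 = 0.391 in (exactly 620/1587)
Since P=2.080 > Ia=0.391: effective rainfall P−Ia = 67024/39675 in
Q = (67024/39675)²/((67024/39675) + 3100/1587) = (4492216576/1574105625)/(144524/39675) = 1123054144/1433497425 in ≈ 0.783 in

Q = 1123054144/1433497425 in ≈ 0.783 in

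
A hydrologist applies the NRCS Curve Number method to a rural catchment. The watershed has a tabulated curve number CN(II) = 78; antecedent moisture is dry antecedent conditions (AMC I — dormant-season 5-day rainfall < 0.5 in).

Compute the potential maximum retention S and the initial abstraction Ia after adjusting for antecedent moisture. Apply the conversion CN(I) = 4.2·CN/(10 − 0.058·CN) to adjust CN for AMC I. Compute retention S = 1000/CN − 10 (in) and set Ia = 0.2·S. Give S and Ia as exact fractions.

S = 5500/819 in ≈ 6.716 in; Ia = 1100/819 in ≈ 1.343 in

CN(I) from CN(II)=78: (4.2·78)/(10 − 0.058·78) = 81900/1369 ≈ 59.825
S = 1000/(81900/1369) − 10 = 5500/819 in ≈ 6.716 in
Ia = 0.2·(5500/819) = 1100/819 in ≈ 1.343 in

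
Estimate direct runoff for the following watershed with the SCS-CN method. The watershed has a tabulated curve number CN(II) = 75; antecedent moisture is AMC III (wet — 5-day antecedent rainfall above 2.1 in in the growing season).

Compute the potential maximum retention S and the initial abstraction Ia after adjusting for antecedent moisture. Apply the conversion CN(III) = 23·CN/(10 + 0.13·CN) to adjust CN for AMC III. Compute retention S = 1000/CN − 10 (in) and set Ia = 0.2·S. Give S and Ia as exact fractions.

S = 100/69 in ≈ 1.449 in; Ia = 20/69 in ≈ 0.290 in

Wet (AMC III): CN(III) = 23·75/(10 + 0.13·75) = 1725/(79/4) = 6900/79 ≈ 87.342
Max retention: S = 1000/(6900/79) − 10 = 100/69 in (≈ 1.449 in)
Ia = 0.2S: 0.2·1.449 = 0.290 in (exactly 20/69)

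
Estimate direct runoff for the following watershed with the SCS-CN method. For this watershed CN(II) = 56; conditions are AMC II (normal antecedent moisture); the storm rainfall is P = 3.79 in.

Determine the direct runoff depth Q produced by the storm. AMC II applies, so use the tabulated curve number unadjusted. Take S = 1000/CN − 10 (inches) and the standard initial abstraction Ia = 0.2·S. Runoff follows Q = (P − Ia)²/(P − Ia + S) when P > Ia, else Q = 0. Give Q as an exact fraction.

Q = 2411809/4937100 in ≈ 0.489 in

AMC II — tabulated CN = 56 applies directly.
S = 1000/56 − 10 = 55/7 in ≈ 7.857 in
Ia = 0.2S: 0.2·7.857 = 1.571 in (exactly 11/7)
Since P=3.790 > Ia=1.571: effective rainfall P−Ia = 1553/700 in
Q: (1553/700)² ÷ (7053/700) = 2411809/4937100 in (≈ 0.489 in)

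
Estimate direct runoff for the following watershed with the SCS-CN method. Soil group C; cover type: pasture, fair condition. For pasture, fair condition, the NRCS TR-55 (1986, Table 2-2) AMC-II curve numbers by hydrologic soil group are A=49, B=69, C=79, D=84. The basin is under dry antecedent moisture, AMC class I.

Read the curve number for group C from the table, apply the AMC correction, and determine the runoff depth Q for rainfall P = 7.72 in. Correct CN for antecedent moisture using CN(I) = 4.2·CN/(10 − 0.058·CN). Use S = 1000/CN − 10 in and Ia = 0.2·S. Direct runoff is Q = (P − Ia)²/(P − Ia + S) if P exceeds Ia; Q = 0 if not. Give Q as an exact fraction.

NRCS table: pasture, fair condition, soil group C → CN(II) = 79
CN(I) from CN(II)=79: (4.2·79)/(10 − 0.058·79) = 7900/129 ≈ 61.240
Max retention: S = 1000/(7900/129) − 10 = 500/79 in (≈ 6.329 in)
Ia = 0.2·(500/79) = 100/79 in ≈ 1.266 in
P − Ia = 7.720 − 1.266 = 12747/1975 ≈ 6.454 in (> 0, runoff occurs)
Q = (12747/1975)²/((12747/1975) + 500/79) = (162486009/3900625)/(25247/1975) = 162486009/49862825 in ≈ 3.259 in

Q = 162486009/49862825 in ≈ 3.259 in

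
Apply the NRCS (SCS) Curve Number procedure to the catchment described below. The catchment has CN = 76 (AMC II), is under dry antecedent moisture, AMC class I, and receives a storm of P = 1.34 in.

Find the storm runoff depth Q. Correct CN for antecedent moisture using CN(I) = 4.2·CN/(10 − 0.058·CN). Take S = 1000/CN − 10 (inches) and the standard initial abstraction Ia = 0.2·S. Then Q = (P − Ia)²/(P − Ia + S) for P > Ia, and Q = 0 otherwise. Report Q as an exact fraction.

Q = 0 in ≈ 0.000 in

Dry (AMC I): CN(I) = 4.2·76/(10 − 0.058·76) = (1596/5)/(699/125) = 13300/233 ≈ 57.082
Retention S: 1000/CN − 10 with CN=57.082 → S = 1000/133 ≈ 7.519 in
Initial abstraction Ia = S/5 = (1000/133)/5 = 200/133 ≈ 1.504 in
P = 1.340 ≤ Ia = 1.504 in: entire storm abstracted, Q = 0.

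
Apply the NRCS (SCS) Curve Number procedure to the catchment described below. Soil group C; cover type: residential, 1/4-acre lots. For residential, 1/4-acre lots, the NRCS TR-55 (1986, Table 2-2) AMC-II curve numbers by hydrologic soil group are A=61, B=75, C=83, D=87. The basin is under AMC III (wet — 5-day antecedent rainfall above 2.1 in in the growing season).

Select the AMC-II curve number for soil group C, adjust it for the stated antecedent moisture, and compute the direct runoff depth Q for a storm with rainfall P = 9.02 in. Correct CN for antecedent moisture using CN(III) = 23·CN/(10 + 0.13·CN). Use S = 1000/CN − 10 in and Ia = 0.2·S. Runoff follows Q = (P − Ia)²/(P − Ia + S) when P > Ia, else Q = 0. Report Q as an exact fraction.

NRCS table: residential, 1/4-acre lots, soil group C → CN(II) = 83
Adjust CN=83 to AMC III: 23·83/(10 + 0.13·83) → 1909 ÷ (2079/100) = 190900/2079 ≈ 91.823
Retention S: 1000/CN − 10 with CN=91.823 → S = 1700/1909 ≈ 0.891 in
Initial abstraction Ia = S/5 = (1700/1909)/5 = 340/1909 ≈ 0.178 in
P − Ia = 9.020 − 0.178 = 843959/95450 ≈ 8.842 in (> 0, runoff occurs)
Q = (843959/95450)²/((843959/95450) + 1700/1909) = (712266793681/9110702500)/(928959/95450) = 712266793681/88669136550 in ≈ 8.033 in

Q = 712266793681/88669136550 in ≈ 8.033 in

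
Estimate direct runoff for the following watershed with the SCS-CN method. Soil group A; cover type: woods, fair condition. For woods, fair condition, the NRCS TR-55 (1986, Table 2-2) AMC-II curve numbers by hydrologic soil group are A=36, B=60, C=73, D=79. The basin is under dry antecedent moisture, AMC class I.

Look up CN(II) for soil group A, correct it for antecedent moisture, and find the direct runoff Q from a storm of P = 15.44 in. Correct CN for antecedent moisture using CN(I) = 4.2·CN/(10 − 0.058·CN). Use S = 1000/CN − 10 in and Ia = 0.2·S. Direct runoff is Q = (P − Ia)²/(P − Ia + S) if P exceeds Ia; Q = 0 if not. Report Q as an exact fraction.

NRCS table: woods, fair condition, soil group A → CN(II) = 36
CN(I) from CN(II)=36: (4.2·36)/(10 − 0.058·36) = 18900/989 ≈ 19.110
Max retention: S = 1000/(18900/989) − 10 = 8000/189 in (≈ 42.328 in)
Ia = 0.2·(8000/189) = 1600/189 in ≈ 8.466 in
P − Ia = 15.440 − 8.466 = 32954/4725 ≈ 6.974 in (> 0, runoff occurs)
Q = (32954/4725)²/((32954/4725) + 8000/189) = (1085966116/22325625)/(232954/4725) = 542983058/550353825 in ≈ 0.987 in

Q = 542983058/550353825 in ≈ 0.987 in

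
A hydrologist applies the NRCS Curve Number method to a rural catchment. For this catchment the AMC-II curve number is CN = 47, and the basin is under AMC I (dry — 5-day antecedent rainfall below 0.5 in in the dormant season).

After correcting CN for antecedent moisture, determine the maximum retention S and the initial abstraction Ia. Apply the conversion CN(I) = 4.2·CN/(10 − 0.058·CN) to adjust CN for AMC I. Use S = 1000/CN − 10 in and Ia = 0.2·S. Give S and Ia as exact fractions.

CN(I) from CN(II)=47: (4.2·47)/(10 − 0.058·47) = 98700/3637 ≈ 27.138
Retention S: 1000/CN − 10 with CN=27.138 → S = 26500/987 ≈ 26.849 in
Ia = 0.2S: 0.2·26.849 = 5.370 in (exactly 5300/987)

S = 26500/987 in ≈ 26.849 in; Ia = 5300/987 in ≈ 5.370 in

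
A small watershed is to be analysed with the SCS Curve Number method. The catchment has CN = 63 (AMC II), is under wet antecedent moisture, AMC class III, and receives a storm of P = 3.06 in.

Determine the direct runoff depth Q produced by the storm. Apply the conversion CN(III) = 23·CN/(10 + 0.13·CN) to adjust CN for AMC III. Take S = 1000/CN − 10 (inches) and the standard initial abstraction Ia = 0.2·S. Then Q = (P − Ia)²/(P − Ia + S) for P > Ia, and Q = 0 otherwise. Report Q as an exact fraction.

Q = 34112981809/26784547650 in ≈ 1.274 in

Adjust CN=63 to AMC III: 23·63/(10 + 0.13·63) → 1449 ÷ (1819/100) = 144900/1819 ≈ 79.659
Max retention: S = 1000/(144900/1819) − 10 = 3700/1449 in (≈ 2.553 in)
Ia = 0.2S: 0.2·2.553 = 0.511 in (exactly 740/1449)
Since P=3.060 > Ia=0.511: effective rainfall P−Ia = 184697/72450 in
Q = (184697/72450)²/((184697/72450) + 3700/1449) = (34112981809/5249002500)/(369697/72450) = 34112981809/26784547650 in ≈ 1.274 in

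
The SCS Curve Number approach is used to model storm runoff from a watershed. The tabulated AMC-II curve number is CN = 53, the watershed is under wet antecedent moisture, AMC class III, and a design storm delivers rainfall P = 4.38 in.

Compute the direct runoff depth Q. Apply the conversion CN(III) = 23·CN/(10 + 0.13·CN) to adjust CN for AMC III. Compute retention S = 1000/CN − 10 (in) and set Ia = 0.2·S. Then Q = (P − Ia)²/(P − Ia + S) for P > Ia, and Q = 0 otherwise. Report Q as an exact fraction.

Q = 48382841521/27729872950 in ≈ 1.745 in

CN(III) from CN(II)=53: (23·53)/(10 + 0.13·53) = 121900/1689 ≈ 72.173
S = 1000/(121900/1689) − 10 = 4700/1219 in ≈ 3.856 in
Ia = 0.2·(4700/1219) = 940/1219 in ≈ 0.771 in
Excess rainfall: 4.380 − 0.771 = 3.609 in; P > Ia so Q > 0
Q: (219961/60950)² ÷ (454961/60950) = 48382841521/27729872950 in (≈ 1.745 in)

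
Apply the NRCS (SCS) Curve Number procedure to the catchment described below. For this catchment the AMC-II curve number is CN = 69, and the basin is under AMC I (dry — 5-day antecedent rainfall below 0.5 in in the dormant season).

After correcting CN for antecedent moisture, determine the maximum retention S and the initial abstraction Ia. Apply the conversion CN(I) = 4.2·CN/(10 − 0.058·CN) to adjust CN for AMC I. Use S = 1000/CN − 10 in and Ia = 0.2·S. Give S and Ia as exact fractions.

Adjust CN=69 to AMC I: 4.2·69/(10 − 0.058·69) → (1449/5) ÷ (2999/500) = 144900/2999 ≈ 48.316
Retention S: 1000/CN − 10 with CN=48.316 → S = 15500/1449 ≈ 10.697 in
Initial abstraction Ia = S/5 = (15500/1449)/5 = 3100/1449 ≈ 2.139 in

S = 15500/1449 in ≈ 10.697 in; Ia = 3100/1449 in ≈ 2.139 in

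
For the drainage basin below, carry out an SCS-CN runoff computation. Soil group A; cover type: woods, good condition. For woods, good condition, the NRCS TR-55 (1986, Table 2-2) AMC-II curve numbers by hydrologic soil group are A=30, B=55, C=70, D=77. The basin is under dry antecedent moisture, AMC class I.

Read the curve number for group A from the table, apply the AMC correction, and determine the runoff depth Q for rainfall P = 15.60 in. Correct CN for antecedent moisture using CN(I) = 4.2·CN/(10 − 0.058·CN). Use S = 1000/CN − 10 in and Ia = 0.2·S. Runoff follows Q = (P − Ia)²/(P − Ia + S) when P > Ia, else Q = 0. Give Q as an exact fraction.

NRCS table: woods, good condition, soil group A → CN(II) = 30
CN(I) from CN(II)=30: (4.2·30)/(10 − 0.058·30) = 900/59 ≈ 15.254
Retention S: 1000/CN − 10 with CN=15.254 → S = 500/9 ≈ 55.556 in
Ia = 0.2S: 0.2·55.556 = 11.111 in (exactly 100/9)
Since P=15.600 > Ia=11.111: effective rainfall P−Ia = 202/45 in
Q: (202/45)² ÷ (2702/45) = 20402/60795 in (≈ 0.336 in)

Q = 20402/60795 in ≈ 0.336 in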